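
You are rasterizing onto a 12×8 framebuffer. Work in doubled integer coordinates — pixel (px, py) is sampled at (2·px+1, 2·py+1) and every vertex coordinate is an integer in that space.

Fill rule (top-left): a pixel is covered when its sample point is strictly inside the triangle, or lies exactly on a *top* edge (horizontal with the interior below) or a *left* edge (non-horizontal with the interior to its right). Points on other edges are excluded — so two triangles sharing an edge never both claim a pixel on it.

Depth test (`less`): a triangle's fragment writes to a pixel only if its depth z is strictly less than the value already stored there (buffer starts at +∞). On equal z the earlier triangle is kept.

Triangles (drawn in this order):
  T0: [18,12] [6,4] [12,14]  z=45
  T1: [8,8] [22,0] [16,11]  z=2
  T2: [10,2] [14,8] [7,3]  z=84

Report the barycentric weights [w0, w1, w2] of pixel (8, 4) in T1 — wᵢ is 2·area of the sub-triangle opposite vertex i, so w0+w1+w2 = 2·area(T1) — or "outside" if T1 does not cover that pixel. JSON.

T0:
  2·area = 72  (B↔C swapped to make it positive)
  edge (18, 12)→(12, 14): d=(-6,2) right/bottom  bias=-1
  edge (12, 14)→(6, 4): d=(-6,-10) top-left  bias=+0
  edge (6, 4)→(18, 12): d=(12,8) right/bottom  bias=-1
    (3,2)@(7, 5): e=[64,4,4] → X
    (4,2)@(9, 5): e=[60,24,-12] → .
    (3,3)@(7, 7): e=[52,-8,28] → .
    (4,3)@(9, 7): e=[48,12,12] → X
    (5,3)@(11, 7): e=[44,32,-4] → .
    (4,4)@(9, 9): e=[36,0,36] → X  [on edge]
    (5,4)@(11, 9): e=[32,20,20] → X
    (6,4)@(13, 9): e=[28,40,4] → X
    (7,4)@(15, 9): e=[24,60,-12] → .
    (4,5)@(9, 11): e=[24,-12,60] → .
    (5,5)@(11, 11): e=[20,8,44] → X
    (7,5)@(15, 11): e=[12,48,12] → X
    (10,5)@(21, 11): e=[0,108,-36] → .  [on edge]
    (7,6)@(15, 13): e=[0,36,36] → .  [on edge]
    (4,7)@(9, 15): e=[0,-36,108] → .  [on edge]
  covered (9 px):
    . . . . . . . . . . . .
    . . . . . . . . . . . .
    . . . X . . . . . . . .
    . . . . X . . . . . . .
    . . . . X X X . . . . .
    . . . . . X X X . . . .
    . . . . . . X . . . . .
    . . . . . . . . . . . .
T1:
  2·area = 106
  edge (8, 8)→(22, 0): d=(14,-8) top-left  bias=+0
  edge (22, 0)→(16, 11): d=(-6,11) right/bottom  bias=-1
  edge (16, 11)→(8, 8): d=(-8,-3) top-left  bias=+0
    (10,0)@(21, 1): e=[6,5,95] → X
    (11,0)@(23, 1): e=[22,-17,101] → .
    (8,1)@(17, 3): e=[2,37,67] → X
    (9,1)@(19, 3): e=[18,15,73] → X
    (10,1)@(21, 3): e=[34,-7,79] → .
    (7,2)@(15, 5): e=[14,47,45] → X
    (10,2)@(21, 5): e=[62,-19,63] → .
    (5,3)@(11, 7): e=[10,79,17] → X
    (6,3)@(13, 7): e=[26,57,23] → X
    (9,3)@(19, 7): e=[74,-9,41] → .
    (5,4)@(11, 9): e=[38,67,1] → X
    (9,4)@(19, 9): e=[102,-21,25] → .
  covered (14 px):
    . . . . . . . . . . X .
    . . . . . . . . X X . .
    . . . . . . . X X X . .
    . . . . . X X X X . . .
    . . . . . X X X X . . .
    . . . . . . . . . . . .
    . . . . . . . . . . . .
    . . . . . . . . . . . .
T2:
  2·area = 22
  edge (10, 2)→(14, 8): d=(4,6) right/bottom  bias=-1
  edge (14, 8)→(7, 3): d=(-7,-5) top-left  bias=+0
  edge (7, 3)→(10, 2): d=(3,-1) top-left  bias=+0
    (6,0)@(13, 1): e=[-22,44,0] → .  [on edge]
    (3,1)@(7, 3): e=[22,0,0] → X  [on edge]
    (4,1)@(9, 3): e=[10,10,2] → X
    (5,1)@(11, 3): e=[-2,20,4] → .
    (0,2)@(1, 5): e=[66,-44,0] → .  [on edge]
    (3,2)@(7, 5): e=[30,-14,6] → .
    (4,2)@(9, 5): e=[18,-4,8] → .
    (5,2)@(11, 5): e=[6,6,10] → X
    (6,2)@(13, 5): e=[-6,16,12] → .
    (5,3)@(11, 7): e=[14,-8,16] → .
    (6,3)@(13, 7): e=[2,2,18] → X
    (7,3)@(15, 7): e=[-10,12,20] → .
    (10,6)@(21, 13): e=[-22,0,44] → .  [on edge]
  covered (4 px):
    . . . . . . . . . . . .
    . . . X X . . . . . . .
    . . . . . X . . . . . .
    . . . . . . X . . . . .
    . . . . . . . . . . . .
    . . . . . . . . . . . .
    . . . . . . . . . . . .
    . . . . . . . . . . . .

Answer: [1,19,86]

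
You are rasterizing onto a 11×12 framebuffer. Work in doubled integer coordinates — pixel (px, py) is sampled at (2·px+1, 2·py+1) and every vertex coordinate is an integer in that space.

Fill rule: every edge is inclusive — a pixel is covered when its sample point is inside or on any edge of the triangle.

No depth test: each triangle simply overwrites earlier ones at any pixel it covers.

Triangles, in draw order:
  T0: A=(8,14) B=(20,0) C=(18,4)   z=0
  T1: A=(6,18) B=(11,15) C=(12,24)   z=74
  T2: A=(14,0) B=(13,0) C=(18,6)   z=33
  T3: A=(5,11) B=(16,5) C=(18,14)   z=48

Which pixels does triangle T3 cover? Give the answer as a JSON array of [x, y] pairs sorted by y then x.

T0:
  2·area = 20
  edge (8, 14)→(20, 0): d=(12,-14) inclusive
  edge (20, 0)→(18, 4): d=(-2,4) inclusive
  edge (18, 4)→(8, 14): d=(-10,10) inclusive
    (10,0)@(21, 1): e=[26,-6,0] → ·  [on edge]
    (9,1)@(19, 3): e=[22,-2,0] → ·  [on edge]
    (8,2)@(17, 5): e=[18,2,0] → █  [on edge]
    (9,2)@(19, 5): e=[46,-6,-20] → ·
    (7,3)@(15, 7): e=[14,6,0] → █  [on edge]
    (8,3)@(17, 7): e=[42,-2,-20] → ·
    (6,4)@(13, 9): e=[10,10,0] → █  [on edge]
    (7,4)@(15, 9): e=[38,2,-20] → ·
    (5,5)@(11, 11): e=[6,14,0] → █  [on edge]
    (6,5)@(13, 11): e=[34,6,-20] → ·
    (4,6)@(9, 13): e=[2,18,0] → █  [on edge]
    (5,6)@(11, 13): e=[30,10,-20] → ·
    (3,7)@(7, 15): e=[-2,22,0] → ·  [on edge]
    (2,8)@(5, 17): e=[-6,26,0] → ·  [on edge]
    (1,9)@(3, 19): e=[-10,30,0] → ·  [on edge]
    (0,10)@(1, 21): e=[-14,34,0] → ·  [on edge]
  covered (5 px):
    · · · · · · · · · · ·
    · · · · · · · · · · ·
    · · · · · · · · █ · ·
    · · · · · · · █ · · ·
    · · · · · · █ · · · ·
    · · · · · █ · · · · ·
    · · · · █ · · · · · ·
    · · · · · · · · · · ·
    · · · · · · · · · · ·
    · · · · · · · · · · ·
    · · · · · · · · · · ·
    · · · · · · · · · · ·
T1:
  2·area = 48
  edge (6, 18)→(11, 15): d=(5,-3) inclusive
  edge (11, 15)→(12, 24): d=(1,9) inclusive
  edge (12, 24)→(6, 18): d=(-6,-6) inclusive
    (10,4)@(21, 9): e=[0,-96,144] → ·  [on edge]
    (0,6)@(1, 13): e=[-40,88,0] → ·  [on edge]
    (1,7)@(3, 15): e=[-24,72,0] → ·  [on edge]
    (5,7)@(11, 15): e=[0,0,48] → █  [on edge]
    (6,7)@(13, 15): e=[6,-18,60] → ·
    (2,8)@(5, 17): e=[-8,56,0] → ·  [on edge]
    (4,8)@(9, 17): e=[4,20,24] → █
    (6,8)@(13, 17): e=[16,-16,48] → ·
    (3,9)@(7, 19): e=[8,40,0] → █  [on edge]
    (6,9)@(13, 19): e=[26,-14,36] → ·
    (0,10)@(1, 21): e=[0,96,-48] → ·  [on edge]
    (3,10)@(7, 21): e=[18,42,-12] → ·
    (4,10)@(9, 21): e=[24,24,0] → █  [on edge]
    (5,11)@(11, 23): e=[40,8,0] → █  [on edge]
  covered (9 px):
    · · · · · · · · · · ·
    · · · · · · · · · · ·
    · · · · · · · · · · ·
    · · · · · · · · · · ·
    · · · · · · · · · · ·
    · · · · · · · · · · ·
    · · · · · · · · · · ·
    · · · · · █ · · · · ·
    · · · · █ █ · · · · ·
    · · · █ █ █ · · · · ·
    · · · · █ █ · · · · ·
    · · · · · █ · · · · ·
T2:
  2·area = 6  (B↔C swapped to make it positive)
  edge (14, 0)→(18, 6): d=(4,6) inclusive
  edge (18, 6)→(13, 0): d=(-5,-6) inclusive
  edge (13, 0)→(14, 0): d=(1,0) inclusive
  covered (0 px):
    · · · · · · · · · · ·
    · · · · · · · · · · ·
    · · · · · · · · · · ·
    · · · · · · · · · · ·
    · · · · · · · · · · ·
    · · · · · · · · · · ·
    · · · · · · · · · · ·
    · · · · · · · · · · ·
    · · · · · · · · · · ·
    · · · · · · · · · · ·
    · · · · · · · · · · ·
    · · · · · · · · · · ·
T3:
  2·area = 111
  edge (5, 11)→(16, 5): d=(11,-6) inclusive
  edge (16, 5)→(18, 14): d=(2,9) inclusive
  edge (18, 14)→(5, 11): d=(-13,-3) inclusive
    (6,3)@(13, 7): e=[4,31,76] → █
    (7,3)@(15, 7): e=[16,13,82] → █
    (8,3)@(17, 7): e=[28,-5,88] → ·
    (4,4)@(9, 9): e=[2,71,38] → █
    (5,4)@(11, 9): e=[14,53,44] → █
    (8,4)@(17, 9): e=[50,-1,62] → ·
    (2,5)@(5, 11): e=[0,111,0] → █  [on edge]
    (3,5)@(7, 11): e=[12,93,6] → █
    (8,5)@(17, 11): e=[72,3,36] → █
    (9,5)@(19, 11): e=[84,-15,42] → ·
    (2,6)@(5, 13): e=[22,115,-26] → ·
    (3,6)@(7, 13): e=[34,97,-20] → ·
  covered (15 px):
    · · · · · · · · · · ·
    · · · · · · · · · · ·
    · · · · · · · · · · ·
    · · · · · · █ █ · · ·
    · · · · █ █ █ █ · · ·
    · · █ █ █ █ █ █ █ · ·
    · · · · · · · █ █ · ·
    · · · · · · · · · · ·
    · · · · · · · · · · ·
    · · · · · · · · · · ·
    · · · · · · · · · · ·
    · · · · · · · · · · ·

Answer: [[6,3],[7,3],[4,4],[5,4],[6,4],[7,4],[2,5],[3,5],[4,5],[5,5],[6,5],[7,5],[8,5],[7,6],[8,6]]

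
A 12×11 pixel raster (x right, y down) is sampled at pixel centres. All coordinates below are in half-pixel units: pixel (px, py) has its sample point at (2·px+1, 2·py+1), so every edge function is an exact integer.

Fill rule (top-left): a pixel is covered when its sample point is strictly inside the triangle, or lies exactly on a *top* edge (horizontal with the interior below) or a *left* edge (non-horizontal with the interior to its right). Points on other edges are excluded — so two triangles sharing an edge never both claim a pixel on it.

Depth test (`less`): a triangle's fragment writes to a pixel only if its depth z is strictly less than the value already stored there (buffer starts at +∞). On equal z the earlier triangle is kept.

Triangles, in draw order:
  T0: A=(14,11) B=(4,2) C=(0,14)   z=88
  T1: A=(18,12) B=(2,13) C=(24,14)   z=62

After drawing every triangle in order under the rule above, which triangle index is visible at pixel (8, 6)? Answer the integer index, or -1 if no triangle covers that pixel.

T0:
  2·area = 156  (B↔C swapped to make it positive)
  edge (14, 11)→(0, 14): d=(-14,3) right/bottom  bias=-1
  edge (0, 14)→(4, 2): d=(4,-12) top-left  bias=+0
  edge (4, 2)→(14, 11): d=(10,9) right/bottom  bias=-1
    (2,1)@(5, 3): e=[139,16,1] → X
    (3,1)@(7, 3): e=[133,40,-17] → .
    (1,2)@(3, 5): e=[117,0,39] → X  [on edge]
    (3,2)@(7, 5): e=[105,48,3] → X
    (4,2)@(9, 5): e=[99,72,-15] → .
    (1,3)@(3, 7): e=[89,8,59] → X
    (4,3)@(9, 7): e=[71,80,5] → X
    (5,3)@(11, 7): e=[65,104,-13] → .
    (1,4)@(3, 9): e=[61,16,79] → X
    (5,4)@(11, 9): e=[37,112,7] → X
    (6,4)@(13, 9): e=[31,136,-11] → .
    (0,5)@(1, 11): e=[39,0,117] → X  [on edge]
  covered (22 px):
    . . . . . . . . . . . .
    . . X . . . . . . . . .
    . X X X . . . . . . . .
    . X X X X . . . . . . .
    . X X X X X . . . . . .
    X X X X X X X . . . . .
    X X . . . . . . . . . .
    . . . . . . . . . . . .
    . . . . . . . . . . . .
    . . . . . . . . . . . .
    . . . . . . . . . . . .
T1:
  2·area = 38  (B↔C swapped to make it positive)
  edge (18, 12)→(24, 14): d=(6,2) right/bottom  bias=-1
  edge (24, 14)→(2, 13): d=(-22,-1) top-left  bias=+0
  edge (2, 13)→(18, 12): d=(16,-1) top-left  bias=+0
    (1,3)@(3, 7): e=[0,133,-95] → .  [on edge]
    (4,4)@(9, 9): e=[0,95,-57] → .  [on edge]
    (7,5)@(15, 11): e=[0,57,-19] → .  [on edge]
    (1,6)@(3, 13): e=[36,1,1] → X
    (2,6)@(5, 13): e=[32,3,3] → X
    (3,6)@(7, 13): e=[28,5,5] → X
    (4,6)@(9, 13): e=[24,7,7] → X
    (5,6)@(11, 13): e=[20,9,9] → X
    (6,6)@(13, 13): e=[16,11,11] → X
    (7,6)@(15, 13): e=[12,13,13] → X
    (8,6)@(17, 13): e=[8,15,15] → X
    (9,6)@(19, 13): e=[4,17,17] → X
    (10,6)@(21, 13): e=[0,19,19] → .  [on edge]
  covered (9 px):
    . . . . . . . . . . . .
    . . . . . . . . . . . .
    . . . . . . . . . . . .
    . . . . . . . . . . . .
    . . . . . . . . . . . .
    . . . . . . . . . . . .
    . X X X X X X X X X . .
    . . . . . . . . . . . .
    . . . . . . . . . . . .
    . . . . . . . . . . . .
    . . . . . . . . . . . .

Z-buffer (winner per pixel, '.' = empty):
  . . . . . . . . . . . .
  . . 0 . . . . . . . . .
  . 0 0 0 . . . . . . . .
  . 0 0 0 0 . . . . . . .
  . 0 0 0 0 0 . . . . . .
  0 0 0 0 0 0 0 . . . . .
  0 1 1 1 1 1 1 1 1 1 . .
  . . . . . . . . . . . .
  . . . . . . . . . . . .
  . . . . . . . . . . . .
  . . . . . . . . . . . .

Result: 1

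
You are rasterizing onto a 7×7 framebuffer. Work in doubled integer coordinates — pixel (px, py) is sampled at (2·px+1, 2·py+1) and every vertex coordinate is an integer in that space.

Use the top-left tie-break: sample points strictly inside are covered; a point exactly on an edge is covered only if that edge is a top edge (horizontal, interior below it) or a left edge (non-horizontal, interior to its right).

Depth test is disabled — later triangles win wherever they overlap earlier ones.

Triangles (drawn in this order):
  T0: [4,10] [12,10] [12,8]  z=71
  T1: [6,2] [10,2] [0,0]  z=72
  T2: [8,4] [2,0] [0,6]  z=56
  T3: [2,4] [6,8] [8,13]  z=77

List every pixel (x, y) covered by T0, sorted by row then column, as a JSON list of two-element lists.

T0:
  2·area = 16  (B↔C swapped to make it positive)
  edge (4, 10)→(12, 8): d=(8,-2) top-left  bias=+0
  edge (12, 8)→(12, 10): d=(0,2) right/bottom  bias=-1
  edge (12, 10)→(4, 10): d=(-8,0) right/bottom  bias=-1
    (4,4)@(9, 9): e=[2,6,8] → X
    (5,4)@(11, 9): e=[6,2,8] → X
    (6,4)@(13, 9): e=[10,-2,8] → .
    (4,5)@(9, 11): e=[18,6,-8] → .
    (5,5)@(11, 11): e=[22,2,-8] → .
  covered (2 px):
    . . . . . . .
    . . . . . . .
    . . . . . . .
    . . . . . . .
    . . . . X X .
    . . . . . . .
    . . . . . . .
T1:
  2·area = 8  (B↔C swapped to make it positive)
  edge (6, 2)→(0, 0): d=(-6,-2) top-left  bias=+0
  edge (0, 0)→(10, 2): d=(10,2) right/bottom  bias=-1
  edge (10, 2)→(6, 2): d=(-4,0) right/bottom  bias=-1
    (1,0)@(3, 1): e=[0,4,4] → X  [on edge]
    (2,0)@(5, 1): e=[4,0,4] → .  [on edge]
    (1,1)@(3, 3): e=[-12,24,-4] → .
    (4,1)@(9, 3): e=[0,12,-4] → .  [on edge]
  covered (1 px):
    . X . . . . .
    . . . . . . .
    . . . . . . .
    . . . . . . .
    . . . . . . .
    . . . . . . .
    . . . . . . .
T2:
  2·area = 44  (B↔C swapped to make it positive)
  edge (8, 4)→(0, 6): d=(-8,2) right/bottom  bias=-1
  edge (0, 6)→(2, 0): d=(2,-6) top-left  bias=+0
  edge (2, 0)→(8, 4): d=(6,4) right/bottom  bias=-1
    (1,0)@(3, 1): e=[34,8,2] → X
    (2,0)@(5, 1): e=[30,20,-6] → .
    (0,1)@(1, 3): e=[22,0,22] → X  [on edge]
    (2,1)@(5, 3): e=[14,24,6] → X
    (3,1)@(7, 3): e=[10,36,-2] → .
    (0,2)@(1, 5): e=[6,4,34] → X
    (2,2)@(5, 5): e=[-2,28,18] → .
    (0,3)@(1, 7): e=[-10,8,46] → .
    (1,3)@(3, 7): e=[-14,20,38] → .
  covered (6 px):
    . X . . . . .
    X X X . . . .
    X X . . . . .
    . . . . . . .
    . . . . . . .
    . . . . . . .
    . . . . . . .
T3:
  2·area = 12
  edge (2, 4)→(6, 8): d=(4,4) right/bottom  bias=-1
  edge (6, 8)→(8, 13): d=(2,5) right/bottom  bias=-1
  edge (8, 13)→(2, 4): d=(-6,-9) top-left  bias=+0
    (0,1)@(1, 3): e=[0,15,-3] → .  [on edge]
    (1,2)@(3, 5): e=[0,9,3] → .  [on edge]
    (2,3)@(5, 7): e=[0,3,9] → .  [on edge]
    (3,4)@(7, 9): e=[0,-3,15] → .  [on edge]
    (3,5)@(7, 11): e=[8,1,3] → X
    (4,5)@(9, 11): e=[0,-9,21] → .  [on edge]
    (3,6)@(7, 13): e=[16,5,-9] → .
    (5,6)@(11, 13): e=[0,-15,27] → .  [on edge]
  covered (1 px):
    . . . . . . .
    . . . . . . .
    . . . . . . .
    . . . . . . .
    . . . . . . .
    . . . X . . .
    . . . . . . .

Result: [[4,4],[5,4]]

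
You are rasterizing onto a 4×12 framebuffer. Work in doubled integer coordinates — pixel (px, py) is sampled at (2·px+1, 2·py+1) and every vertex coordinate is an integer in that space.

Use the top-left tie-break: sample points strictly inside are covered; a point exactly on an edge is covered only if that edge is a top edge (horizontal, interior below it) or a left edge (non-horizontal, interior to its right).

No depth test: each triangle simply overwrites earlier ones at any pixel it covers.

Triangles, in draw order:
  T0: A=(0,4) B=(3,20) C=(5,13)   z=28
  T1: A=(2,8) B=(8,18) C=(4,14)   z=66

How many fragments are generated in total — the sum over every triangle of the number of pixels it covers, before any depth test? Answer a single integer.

T0:
  2·area = 53  (B↔C swapped to make it positive)
  edge (0, 4)→(5, 13): d=(5,9) right/bottom  bias=-1
  edge (5, 13)→(3, 20): d=(-2,7) right/bottom  bias=-1
  edge (3, 20)→(0, 4): d=(-3,-16) top-left  bias=+0
    (0,3)@(1, 7): e=[6,40,7] → #
    (1,3)@(3, 7): e=[-12,26,39] → ·
    (0,4)@(1, 9): e=[16,36,1] → #
    (1,4)@(3, 9): e=[-2,22,33] → ·
    (0,5)@(1, 11): e=[26,32,-5] → ·
    (1,5)@(3, 11): e=[8,18,27] → #
    (2,5)@(5, 11): e=[-10,4,59] → ·
    (1,6)@(3, 13): e=[18,14,21] → #
    (2,6)@(5, 13): e=[0,0,53] → ·  [on edge]
    (1,7)@(3, 15): e=[28,10,15] → #
    (2,7)@(5, 15): e=[10,-4,47] → ·
    (1,8)@(3, 17): e=[38,6,9] → #
  covered (7 px):
    · · · ·
    · · · ·
    · · · ·
    # · · ·
    # · · ·
    · # · ·
    · # · ·
    · # · ·
    · # · ·
    · # · ·
    · · · ·
    · · · ·
T1:
  2·area = 16
  edge (2, 8)→(8, 18): d=(6,10) right/bottom  bias=-1
  edge (8, 18)→(4, 14): d=(-4,-4) top-left  bias=+0
  edge (4, 14)→(2, 8): d=(-2,-6) top-left  bias=+0
    (0,2)@(1, 5): e=[-8,24,0] → ·  [on edge]
    (0,5)@(1, 11): e=[28,0,-12] → ·  [on edge]
    (1,5)@(3, 11): e=[8,8,0] → #  [on edge]
    (2,5)@(5, 11): e=[-12,16,12] → ·
    (1,6)@(3, 13): e=[20,0,-4] → ·  [on edge]
    (2,6)@(5, 13): e=[0,8,8] → ·  [on edge]
    (2,7)@(5, 15): e=[12,0,4] → #  [on edge]
    (3,7)@(7, 15): e=[-8,8,16] → ·
    (2,8)@(5, 17): e=[24,-8,0] → ·  [on edge]
    (3,8)@(7, 17): e=[4,0,12] → #  [on edge]
    (3,9)@(7, 19): e=[16,-8,8] → ·
    (3,11)@(7, 23): e=[40,-24,0] → ·  [on edge]
  covered (3 px):
    · · · ·
    · · · ·
    · · · ·
    · · · ·
    · · · ·
    · # · ·
    · · · ·
    · · # ·
    · · · #
    · · · ·
    · · · ·
    · · · ·

Result: 10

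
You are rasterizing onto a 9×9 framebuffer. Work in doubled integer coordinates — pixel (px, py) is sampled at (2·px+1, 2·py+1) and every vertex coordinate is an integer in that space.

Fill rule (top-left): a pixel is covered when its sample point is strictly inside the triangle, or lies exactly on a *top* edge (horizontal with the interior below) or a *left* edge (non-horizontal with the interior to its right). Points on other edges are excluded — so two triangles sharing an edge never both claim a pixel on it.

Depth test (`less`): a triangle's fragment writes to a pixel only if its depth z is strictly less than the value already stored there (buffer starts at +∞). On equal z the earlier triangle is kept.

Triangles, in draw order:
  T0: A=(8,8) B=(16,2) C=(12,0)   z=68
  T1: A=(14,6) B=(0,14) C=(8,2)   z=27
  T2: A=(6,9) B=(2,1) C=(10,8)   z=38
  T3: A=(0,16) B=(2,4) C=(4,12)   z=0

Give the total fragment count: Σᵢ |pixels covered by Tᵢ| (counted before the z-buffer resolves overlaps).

T0:
  2·area = 40  (B↔C swapped to make it positive)
  edge (8, 8)→(12, 0): d=(4,-8) top-left  bias=+0
  edge (12, 0)→(16, 2): d=(4,2) right/bottom  bias=-1
  edge (16, 2)→(8, 8): d=(-8,6) right/bottom  bias=-1
    (6,0)@(13, 1): e=[12,2,26] → X
    (7,0)@(15, 1): e=[28,-2,14] → .
    (5,1)@(11, 3): e=[4,14,22] → X
    (7,1)@(15, 3): e=[36,6,-2] → .
    (5,2)@(11, 5): e=[12,22,6] → X
    (6,2)@(13, 5): e=[28,18,-6] → .
    (4,3)@(9, 7): e=[4,34,2] → X
    (5,3)@(11, 7): e=[20,30,-10] → .
    (4,4)@(9, 9): e=[12,42,-14] → .
  covered (5 px):
    . . . . . . X . .
    . . . . . X X . .
    . . . . . X . . .
    . . . . X . . . .
    . . . . . . . . .
    . . . . . . . . .
    . . . . . . . . .
    . . . . . . . . .
    . . . . . . . . .
T1:
  2·area = 104
  edge (14, 6)→(0, 14): d=(-14,8) right/bottom  bias=-1
  edge (0, 14)→(8, 2): d=(8,-12) top-left  bias=+0
  edge (8, 2)→(14, 6): d=(6,4) right/bottom  bias=-1
    (4,1)@(9, 3): e=[82,20,2] → X
    (5,1)@(11, 3): e=[66,44,-6] → .
    (3,2)@(7, 5): e=[70,12,22] → X
    (5,2)@(11, 5): e=[38,60,6] → X
    (6,2)@(13, 5): e=[22,84,-2] → .
    (2,3)@(5, 7): e=[58,4,42] → X
    (6,3)@(13, 7): e=[-6,100,10] → .
    (2,4)@(5, 9): e=[30,20,54] → X
    (4,4)@(9, 9): e=[-2,68,38] → .
    (5,4)@(11, 9): e=[-18,92,30] → .
    (1,5)@(3, 11): e=[18,12,74] → X
    (3,5)@(7, 11): e=[-14,60,58] → .
  covered (13 px):
    . . . . . . . . .
    . . . . X . . . .
    . . . X X X . . .
    . . X X X X . . .
    . . X X . . . . .
    . X X . . . . . .
    X . . . . . . . .
    . . . . . . . . .
    . . . . . . . . .
T2:
  2·area = 36
  edge (6, 9)→(2, 1): d=(-4,-8) top-left  bias=+0
  edge (2, 1)→(10, 8): d=(8,7) right/bottom  bias=-1
  edge (10, 8)→(6, 9): d=(-4,1) right/bottom  bias=-1
    (1,1)@(3, 3): e=[0,9,27] → X  [on edge]
    (2,1)@(5, 3): e=[16,-5,25] → .
    (1,2)@(3, 5): e=[-8,25,19] → .
    (2,2)@(5, 5): e=[8,11,17] → X
    (3,2)@(7, 5): e=[24,-3,15] → .
    (2,3)@(5, 7): e=[0,27,9] → X  [on edge]
    (3,3)@(7, 7): e=[16,13,7] → X
    (4,3)@(9, 7): e=[32,-1,5] → .
    (2,4)@(5, 9): e=[-8,43,1] → .
    (3,4)@(7, 9): e=[8,29,-1] → .
    (3,5)@(7, 11): e=[0,45,-9] → .  [on edge]
    (4,7)@(9, 15): e=[0,63,-27] → .  [on edge]
  covered (4 px):
    . . . . . . . . .
    . X . . . . . . .
    . . X . . . . . .
    . . X X . . . . .
    . . . . . . . . .
    . . . . . . . . .
    . . . . . . . . .
    . . . . . . . . .
    . . . . . . . . .
T3:
  2·area = 40
  edge (0, 16)→(2, 4): d=(2,-12) top-left  bias=+0
  edge (2, 4)→(4, 12): d=(2,8) right/bottom  bias=-1
  edge (4, 12)→(0, 16): d=(-4,4) right/bottom  bias=-1
    (7,0)@(15, 1): e=[150,-110,0] → .  [on edge]
    (6,1)@(13, 3): e=[130,-90,0] → .  [on edge]
    (5,2)@(11, 5): e=[110,-70,0] → .  [on edge]
    (4,3)@(9, 7): e=[90,-50,0] → .  [on edge]
    (1,4)@(3, 9): e=[22,2,16] → X
    (2,4)@(5, 9): e=[46,-14,8] → .
    (3,4)@(7, 9): e=[70,-30,0] → .  [on edge]
    (0,5)@(1, 11): e=[2,22,16] → X
    (2,5)@(5, 11): e=[50,-10,0] → .  [on edge]
    (0,6)@(1, 13): e=[6,26,8] → X
    (1,6)@(3, 13): e=[30,10,0] → .  [on edge]
    (0,7)@(1, 15): e=[10,30,0] → .  [on edge]
  covered (4 px):
    . . . . . . . . .
    . . . . . . . . .
    . . . . . . . . .
    . . . . . . . . .
    . X . . . . . . .
    X X . . . . . . .
    X . . . . . . . .
    . . . . . . . . .
    . . . . . . . . .

Answer: 26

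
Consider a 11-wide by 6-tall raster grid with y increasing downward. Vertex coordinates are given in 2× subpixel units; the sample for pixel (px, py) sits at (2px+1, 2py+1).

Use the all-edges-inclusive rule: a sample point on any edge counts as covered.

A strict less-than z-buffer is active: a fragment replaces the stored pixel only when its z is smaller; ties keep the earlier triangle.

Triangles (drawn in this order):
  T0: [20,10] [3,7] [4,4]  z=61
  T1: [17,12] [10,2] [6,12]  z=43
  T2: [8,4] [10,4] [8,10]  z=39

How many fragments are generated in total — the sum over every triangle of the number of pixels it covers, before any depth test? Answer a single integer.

T0:
  2·area = 54
  edge (20, 10)→(3, 7): d=(-17,-3) inclusive
  edge (3, 7)→(4, 4): d=(1,-3) inclusive
  edge (4, 4)→(20, 10): d=(16,6) inclusive
    (2,0)@(5, 1): e=[108,0,-54] → ·  [on edge]
    (2,2)@(5, 5): e=[40,4,10] → █
    (3,2)@(7, 5): e=[46,10,-2] → ·
    (1,3)@(3, 7): e=[0,0,54] → █  [on edge]
    (3,3)@(7, 7): e=[12,12,30] → █
    (4,3)@(9, 7): e=[18,18,18] → █
    (5,3)@(11, 7): e=[24,24,6] → █
    (6,3)@(13, 7): e=[30,30,-6] → ·
    (1,4)@(3, 9): e=[-34,2,86] → ·
    (2,4)@(5, 9): e=[-28,8,74] → ·
    (3,4)@(7, 9): e=[-22,14,62] → ·
    (4,4)@(9, 9): e=[-16,20,50] → ·
  covered (8 px):
    · · · · · · · · · · ·
    · · · · · · · · · · ·
    · · █ · · · · · · · ·
    · █ █ █ █ █ · · · · ·
    · · · · · · · █ █ · ·
    · · · · · · · · · · ·
T1:
  2·area = 110  (B↔C swapped to make it positive)
  edge (17, 12)→(6, 12): d=(-11,0) inclusive
  edge (6, 12)→(10, 2): d=(4,-10) inclusive
  edge (10, 2)→(17, 12): d=(7,10) inclusive
    (4,2)@(9, 5): e=[77,2,31] → █
    (5,2)@(11, 5): e=[77,22,11] → █
    (6,2)@(13, 5): e=[77,42,-9] → ·
    (4,3)@(9, 7): e=[55,10,45] → █
    (6,3)@(13, 7): e=[55,50,5] → █
    (7,3)@(15, 7): e=[55,70,-15] → ·
    (4,4)@(9, 9): e=[33,18,59] → █
    (7,4)@(15, 9): e=[33,78,-1] → ·
    (3,5)@(7, 11): e=[11,6,93] → █
    (7,5)@(15, 11): e=[11,86,13] → █
    (8,5)@(17, 11): e=[11,106,-7] → ·
  covered (13 px):
    · · · · · · · · · · ·
    · · · · · · · · · · ·
    · · · · █ █ · · · · ·
    · · · · █ █ █ · · · ·
    · · · · █ █ █ · · · ·
    · · · █ █ █ █ █ · · ·
T2:
  2·area = 12
  edge (8, 4)→(10, 4): d=(2,0) inclusive
  edge (10, 4)→(8, 10): d=(-2,6) inclusive
  edge (8, 10)→(8, 4): d=(0,-6) inclusive
    (5,0)@(11, 1): e=[-6,0,18] → ·  [on edge]
    (4,2)@(9, 5): e=[2,4,6] → █
    (5,2)@(11, 5): e=[2,-8,18] → ·
    (4,3)@(9, 7): e=[6,0,6] → █  [on edge]
    (5,3)@(11, 7): e=[6,-12,18] → ·
    (4,4)@(9, 9): e=[10,-4,6] → ·
  covered (2 px):
    · · · · · · · · · · ·
    · · · · · · · · · · ·
    · · · · █ · · · · · ·
    · · · · █ · · · · · ·
    · · · · · · · · · · ·
    · · · · · · · · · · ·

Result: 23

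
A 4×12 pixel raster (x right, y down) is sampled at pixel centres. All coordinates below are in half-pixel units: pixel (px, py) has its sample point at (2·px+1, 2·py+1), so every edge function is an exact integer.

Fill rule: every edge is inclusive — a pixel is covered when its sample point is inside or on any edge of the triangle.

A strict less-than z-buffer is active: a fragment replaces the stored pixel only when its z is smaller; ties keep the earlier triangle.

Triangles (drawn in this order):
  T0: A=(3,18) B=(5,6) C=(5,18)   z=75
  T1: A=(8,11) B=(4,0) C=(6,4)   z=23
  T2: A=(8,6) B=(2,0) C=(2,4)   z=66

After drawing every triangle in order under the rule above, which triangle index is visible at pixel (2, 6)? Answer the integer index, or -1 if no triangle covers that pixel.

T0:
  2·area = 24
  edge (3, 18)→(5, 6): d=(2,-12) inclusive
  edge (5, 6)→(5, 18): d=(0,12) inclusive
  edge (5, 18)→(3, 18): d=(-2,0) inclusive
    (2,0)@(5, 1): e=[-10,0,34] → ·  [on edge]
    (2,1)@(5, 3): e=[-6,0,30] → ·  [on edge]
    (2,2)@(5, 5): e=[-2,0,26] → ·  [on edge]
    (2,3)@(5, 7): e=[2,0,22] → #  [on edge]
    (3,3)@(7, 7): e=[26,-24,22] → ·
    (2,4)@(5, 9): e=[6,0,18] → #  [on edge]
    (3,4)@(7, 9): e=[30,-24,18] → ·
    (2,5)@(5, 11): e=[10,0,14] → #  [on edge]
    (3,5)@(7, 11): e=[34,-24,14] → ·
    (2,6)@(5, 13): e=[14,0,10] → #  [on edge]
    (3,6)@(7, 13): e=[38,-24,10] → ·
    (2,7)@(5, 15): e=[18,0,6] → #  [on edge]
    (2,8)@(5, 17): e=[22,0,2] → #  [on edge]
    (2,9)@(5, 19): e=[26,0,-2] → ·  [on edge]
    (2,10)@(5, 21): e=[30,0,-6] → ·  [on edge]
    (2,11)@(5, 23): e=[34,0,-10] → ·  [on edge]
  covered (6 px):
    · · · ·
    · · · ·
    · · · ·
    · · # ·
    · · # ·
    · · # ·
    · · # ·
    · · # ·
    · · # ·
    · · · ·
    · · · ·
    · · · ·
T1:
  2·area = 6
  edge (8, 11)→(4, 0): d=(-4,-11) inclusive
  edge (4, 0)→(6, 4): d=(2,4) inclusive
  edge (6, 4)→(8, 11): d=(2,7) inclusive
  covered (0 px):
    · · · ·
    · · · ·
    · · · ·
    · · · ·
    · · · ·
    · · · ·
    · · · ·
    · · · ·
    · · · ·
    · · · ·
    · · · ·
    · · · ·
T2:
  2·area = 24  (B↔C swapped to make it positive)
  edge (8, 6)→(2, 4): d=(-6,-2) inclusive
  edge (2, 4)→(2, 0): d=(0,-4) inclusive
  edge (2, 0)→(8, 6): d=(6,6) inclusive
    (1,0)@(3, 1): e=[20,4,0] → #  [on edge]
    (2,0)@(5, 1): e=[24,12,-12] → ·
    (1,1)@(3, 3): e=[8,4,12] → #
    (2,1)@(5, 3): e=[12,12,0] → #  [on edge]
    (3,1)@(7, 3): e=[16,20,-12] → ·
    (1,2)@(3, 5): e=[-4,4,24] → ·
    (2,2)@(5, 5): e=[0,12,12] → #  [on edge]
    (3,2)@(7, 5): e=[4,20,0] → #  [on edge]
    (2,3)@(5, 7): e=[-12,12,24] → ·
    (3,3)@(7, 7): e=[-8,20,12] → ·
  covered (5 px):
    · # · ·
    · # # ·
    · · # #
    · · · ·
    · · · ·
    · · · ·
    · · · ·
    · · · ·
    · · · ·
    · · · ·
    · · · ·
    · · · ·

Z-buffer (winner per pixel, '.' = empty):
  . 2 . .
  . 2 2 .
  . . 2 2
  . . 0 .
  . . 0 .
  . . 0 .
  . . 0 .
  . . 0 .
  . . 0 .
  . . . .
  . . . .
  . . . .

Result: 0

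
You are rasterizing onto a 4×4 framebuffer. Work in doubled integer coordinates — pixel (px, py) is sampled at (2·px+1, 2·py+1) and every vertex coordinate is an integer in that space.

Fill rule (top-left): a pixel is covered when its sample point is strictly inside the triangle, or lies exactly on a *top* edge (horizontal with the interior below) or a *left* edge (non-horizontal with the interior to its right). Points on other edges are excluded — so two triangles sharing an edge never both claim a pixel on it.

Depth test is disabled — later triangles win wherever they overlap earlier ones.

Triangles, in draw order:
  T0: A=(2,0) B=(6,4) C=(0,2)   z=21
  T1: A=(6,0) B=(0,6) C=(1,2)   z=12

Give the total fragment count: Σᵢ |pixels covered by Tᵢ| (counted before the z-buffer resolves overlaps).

T0:
  2·area = 16
  edge (2, 0)→(6, 4): d=(4,4) right/bottom  bias=-1
  edge (6, 4)→(0, 2): d=(-6,-2) top-left  bias=+0
  edge (0, 2)→(2, 0): d=(2,-2) top-left  bias=+0
    (0,0)@(1, 1): e=[8,8,0] → X  [on edge]
    (1,0)@(3, 1): e=[0,12,4] → .  [on edge]
    (0,1)@(1, 3): e=[16,-4,4] → .
    (1,1)@(3, 3): e=[8,0,8] → X  [on edge]
    (2,1)@(5, 3): e=[0,4,12] → .  [on edge]
    (1,2)@(3, 5): e=[16,-12,12] → .
    (3,2)@(7, 5): e=[0,-4,20] → .  [on edge]
  covered (2 px):
    X . . .
    . X . .
    . . . .
    . . . .
T1:
  2·area = 18
  edge (6, 0)→(0, 6): d=(-6,6) right/bottom  bias=-1
  edge (0, 6)→(1, 2): d=(1,-4) top-left  bias=+0
  edge (1, 2)→(6, 0): d=(5,-2) top-left  bias=+0
    (2,0)@(5, 1): e=[0,15,3] → .  [on edge]
    (0,1)@(1, 3): e=[12,1,5] → X
    (1,1)@(3, 3): e=[0,9,9] → .  [on edge]
    (0,2)@(1, 5): e=[0,3,15] → .  [on edge]
  covered (1 px):
    . . . .
    X . . .
    . . . .
    . . . .

Final: 3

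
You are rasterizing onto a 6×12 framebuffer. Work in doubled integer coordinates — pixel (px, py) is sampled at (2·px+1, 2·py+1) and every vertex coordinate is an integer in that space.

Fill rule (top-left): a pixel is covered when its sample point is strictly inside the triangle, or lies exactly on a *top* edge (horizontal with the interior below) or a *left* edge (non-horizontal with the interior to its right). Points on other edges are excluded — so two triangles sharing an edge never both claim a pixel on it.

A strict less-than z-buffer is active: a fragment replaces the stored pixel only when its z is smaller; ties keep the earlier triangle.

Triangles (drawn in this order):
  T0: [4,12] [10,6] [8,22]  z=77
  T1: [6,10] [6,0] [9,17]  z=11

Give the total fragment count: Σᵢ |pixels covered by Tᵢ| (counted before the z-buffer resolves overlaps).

T0:
  2·area = 84
  edge (4, 12)→(10, 6): d=(6,-6) top-left  bias=+0
  edge (10, 6)→(8, 22): d=(-2,16) right/bottom  bias=-1
  edge (8, 22)→(4, 12): d=(-4,-10) top-left  bias=+0
    (5,2)@(11, 5): e=[0,-14,98] → .  [on edge]
    (4,3)@(9, 7): e=[0,14,70] → X  [on edge]
    (5,3)@(11, 7): e=[12,-18,90] → .
    (3,4)@(7, 9): e=[0,42,42] → X  [on edge]
    (5,4)@(11, 9): e=[24,-22,82] → .
    (2,5)@(5, 11): e=[0,70,14] → X  [on edge]
    (5,5)@(11, 11): e=[36,-26,74] → .
    (1,6)@(3, 13): e=[0,98,-14] → .  [on edge]
    (2,6)@(5, 13): e=[12,66,6] → X
    (5,6)@(11, 13): e=[48,-30,66] → .
    (0,7)@(1, 15): e=[0,126,-42] → .  [on edge]
    (2,7)@(5, 15): e=[24,62,-2] → .
  covered (12 px):
    . . . . . .
    . . . . . .
    . . . . . .
    . . . . X .
    . . . X X .
    . . X X X .
    . . X X X .
    . . . X . .
    . . . X . .
    . . . X . .
    . . . . . .
    . . . . . .
T1:
  2·area = 30
  edge (6, 10)→(6, 0): d=(0,-10) top-left  bias=+0
  edge (6, 0)→(9, 17): d=(3,17) right/bottom  bias=-1
  edge (9, 17)→(6, 10): d=(-3,-7) top-left  bias=+0
    (1,1)@(3, 3): e=[-30,60,0] → .  [on edge]
    (3,3)@(7, 7): e=[10,4,16] → X
    (4,3)@(9, 7): e=[30,-30,30] → .
    (3,4)@(7, 9): e=[10,10,10] → X
    (4,4)@(9, 9): e=[30,-24,24] → .
    (3,5)@(7, 11): e=[10,16,4] → X
    (4,5)@(9, 11): e=[30,-18,18] → .
    (3,6)@(7, 13): e=[10,22,-2] → .
    (4,8)@(9, 17): e=[30,0,0] → .  [on edge]
  covered (3 px):
    . . . . . .
    . . . . . .
    . . . . . .
    . . . X . .
    . . . X . .
    . . . X . .
    . . . . . .
    . . . . . .
    . . . . . .
    . . . . . .
    . . . . . .
    . . . . . .

Answer: 15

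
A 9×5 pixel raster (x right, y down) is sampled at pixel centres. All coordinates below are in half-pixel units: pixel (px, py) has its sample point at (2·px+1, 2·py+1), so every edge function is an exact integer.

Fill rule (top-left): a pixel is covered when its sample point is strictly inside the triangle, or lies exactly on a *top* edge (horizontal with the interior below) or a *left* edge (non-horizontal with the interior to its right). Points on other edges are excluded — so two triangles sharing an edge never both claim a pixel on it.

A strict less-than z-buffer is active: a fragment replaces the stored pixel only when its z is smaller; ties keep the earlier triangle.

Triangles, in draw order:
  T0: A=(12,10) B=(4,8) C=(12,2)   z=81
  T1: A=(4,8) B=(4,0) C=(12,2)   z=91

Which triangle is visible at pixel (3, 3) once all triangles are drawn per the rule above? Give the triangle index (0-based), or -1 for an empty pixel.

T0:
  2·area = 64
  edge (12, 10)→(4, 8): d=(-8,-2) top-left  bias=+0
  edge (4, 8)→(12, 2): d=(8,-6) top-left  bias=+0
  edge (12, 2)→(12, 10): d=(0,8) right/bottom  bias=-1
    (5,1)@(11, 3): e=[54,2,8] → #
    (6,1)@(13, 3): e=[58,14,-8] → ·
    (4,2)@(9, 5): e=[34,6,24] → #
    (6,2)@(13, 5): e=[42,30,-8] → ·
    (3,3)@(7, 7): e=[14,10,40] → #
    (6,3)@(13, 7): e=[26,46,-8] → ·
    (3,4)@(7, 9): e=[-2,26,40] → ·
    (4,4)@(9, 9): e=[2,38,24] → #
    (6,4)@(13, 9): e=[10,62,-8] → ·
  covered (8 px):
    · · · · · · · · ·
    · · · · · # · · ·
    · · · · # # · · ·
    · · · # # # · · ·
    · · · · # # · · ·
T1:
  2·area = 64
  edge (4, 8)→(4, 0): d=(0,-8) top-left  bias=+0
  edge (4, 0)→(12, 2): d=(8,2) right/bottom  bias=-1
  edge (12, 2)→(4, 8): d=(-8,6) right/bottom  bias=-1
    (2,0)@(5, 1): e=[8,6,50] → #
    (3,0)@(7, 1): e=[24,2,38] → #
    (4,0)@(9, 1): e=[40,-2,26] → ·
    (2,1)@(5, 3): e=[8,22,34] → #
    (4,1)@(9, 3): e=[40,14,10] → #
    (5,1)@(11, 3): e=[56,10,-2] → ·
    (2,2)@(5, 5): e=[8,38,18] → #
    (4,2)@(9, 5): e=[40,30,-6] → ·
    (2,3)@(5, 7): e=[8,54,2] → #
    (3,3)@(7, 7): e=[24,50,-10] → ·
    (2,4)@(5, 9): e=[8,70,-14] → ·
  covered (8 px):
    · · # # · · · · ·
    · · # # # · · · ·
    · · # # · · · · ·
    · · # · · · · · ·
    · · · · · · · · ·

Z-buffer (winner per pixel, '.' = empty):
  . . 1 1 . . . . .
  . . 1 1 1 0 . . .
  . . 1 1 0 0 . . .
  . . 1 0 0 0 . . .
  . . . . 0 0 . . .

Result: 0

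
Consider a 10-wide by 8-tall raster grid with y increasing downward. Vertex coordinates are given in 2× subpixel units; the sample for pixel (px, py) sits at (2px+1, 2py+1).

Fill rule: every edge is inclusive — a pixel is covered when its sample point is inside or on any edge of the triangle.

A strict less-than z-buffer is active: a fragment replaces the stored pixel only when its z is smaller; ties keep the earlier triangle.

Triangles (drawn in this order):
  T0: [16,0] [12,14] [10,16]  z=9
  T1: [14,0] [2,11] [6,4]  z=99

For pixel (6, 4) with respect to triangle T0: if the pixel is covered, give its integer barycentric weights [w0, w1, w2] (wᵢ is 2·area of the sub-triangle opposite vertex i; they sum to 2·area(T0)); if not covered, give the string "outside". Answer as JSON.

T0:
  2·area = 20
  edge (16, 0)→(12, 14): d=(-4,14) inclusive
  edge (12, 14)→(10, 16): d=(-2,2) inclusive
  edge (10, 16)→(16, 0): d=(6,-16) inclusive
    (7,1)@(15, 3): e=[2,16,2] → X
    (8,1)@(17, 3): e=[-26,12,34] → .
    (7,2)@(15, 5): e=[-6,12,14] → .
    (9,3)@(19, 7): e=[-70,0,90] → .  [on edge]
    (6,4)@(13, 9): e=[6,8,6] → X
    (7,4)@(15, 9): e=[-22,4,38] → .
    (8,4)@(17, 9): e=[-50,0,70] → .  [on edge]
    (6,5)@(13, 11): e=[-2,4,18] → .
    (7,5)@(15, 11): e=[-30,0,50] → .  [on edge]
    (6,6)@(13, 13): e=[-10,0,30] → .  [on edge]
    (5,7)@(11, 15): e=[10,0,10] → X  [on edge]
    (6,7)@(13, 15): e=[-18,-4,42] → .
  covered (3 px):
    . . . . . . . . . .
    . . . . . . . X . .
    . . . . . . . . . .
    . . . . . . . . . .
    . . . . . . X . . .
    . . . . . . . . . .
    . . . . . . . . . .
    . . . . . X . . . .
T1:
  2·area = 40
  edge (14, 0)→(2, 11): d=(-12,11) inclusive
  edge (2, 11)→(6, 4): d=(4,-7) inclusive
  edge (6, 4)→(14, 0): d=(8,-4) inclusive
    (4,1)@(9, 3): e=[19,17,4] → X
    (5,1)@(11, 3): e=[-3,31,12] → .
    (3,2)@(7, 5): e=[17,11,12] → X
    (4,2)@(9, 5): e=[-5,25,20] → .
    (2,3)@(5, 7): e=[15,5,20] → X
    (3,3)@(7, 7): e=[-7,19,28] → .
    (2,4)@(5, 9): e=[-9,13,36] → .
  covered (3 px):
    . . . . . . . . . .
    . . . . X . . . . .
    . . . X . . . . . .
    . . X . . . . . . .
    . . . . . . . . . .
    . . . . . . . . . .
    . . . . . . . . . .
    . . . . . . . . . .

Answer: [8,6,6]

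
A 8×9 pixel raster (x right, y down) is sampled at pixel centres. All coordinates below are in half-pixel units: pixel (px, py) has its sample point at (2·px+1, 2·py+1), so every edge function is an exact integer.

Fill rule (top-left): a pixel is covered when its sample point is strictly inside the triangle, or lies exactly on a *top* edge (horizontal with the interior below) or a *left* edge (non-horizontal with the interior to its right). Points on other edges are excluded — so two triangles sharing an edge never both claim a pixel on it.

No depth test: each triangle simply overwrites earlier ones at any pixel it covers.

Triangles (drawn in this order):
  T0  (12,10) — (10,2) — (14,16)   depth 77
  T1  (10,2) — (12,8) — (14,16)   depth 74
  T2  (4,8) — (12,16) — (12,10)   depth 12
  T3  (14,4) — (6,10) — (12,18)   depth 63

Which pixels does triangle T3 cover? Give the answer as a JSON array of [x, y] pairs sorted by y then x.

T0:
  2·area = 4
  edge (12, 10)→(10, 2): d=(-2,-8) top-left  bias=+0
  edge (10, 2)→(14, 16): d=(4,14) right/bottom  bias=-1
  edge (14, 16)→(12, 10): d=(-2,-6) top-left  bias=+0
    (4,0)@(9, 1): e=[-6,10,0] → .  [on edge]
    (5,3)@(11, 7): e=[-2,6,0] → .  [on edge]
    (6,6)@(13, 13): e=[2,2,0] → X  [on edge]
    (7,6)@(15, 13): e=[18,-26,12] → .
    (6,7)@(13, 15): e=[-2,10,-4] → .
  covered (1 px):
    . . . . . . . .
    . . . . . . . .
    . . . . . . . .
    . . . . . . . .
    . . . . . . . .
    . . . . . . . .
    . . . . . . X .
    . . . . . . . .
    . . . . . . . .
T1:
  2·area = 4
  edge (10, 2)→(12, 8): d=(2,6) right/bottom  bias=-1
  edge (12, 8)→(14, 16): d=(2,8) right/bottom  bias=-1
  edge (14, 16)→(10, 2): d=(-4,-14) top-left  bias=+0
    (5,2)@(11, 5): e=[0,2,2] → .  [on edge]
    (6,5)@(13, 11): e=[0,-2,6] → .  [on edge]
    (7,8)@(15, 17): e=[0,-6,10] → .  [on edge]
  covered (0 px):
    . . . . . . . .
    . . . . . . . .
    . . . . . . . .
    . . . . . . . .
    . . . . . . . .
    . . . . . . . .
    . . . . . . . .
    . . . . . . . .
    . . . . . . . .
T2:
  2·area = 48  (B↔C swapped to make it positive)
  edge (4, 8)→(12, 10): d=(8,2) right/bottom  bias=-1
  edge (12, 10)→(12, 16): d=(0,6) right/bottom  bias=-1
  edge (12, 16)→(4, 8): d=(-8,-8) top-left  bias=+0
    (0,2)@(1, 5): e=[-18,66,0] → .  [on edge]
    (1,3)@(3, 7): e=[-6,54,0] → .  [on edge]
    (2,4)@(5, 9): e=[6,42,0] → X  [on edge]
    (3,4)@(7, 9): e=[2,30,16] → X
    (4,4)@(9, 9): e=[-2,18,32] → .
    (2,5)@(5, 11): e=[22,42,-16] → .
    (3,5)@(7, 11): e=[18,30,0] → X  [on edge]
    (4,5)@(9, 11): e=[14,18,16] → X
    (5,5)@(11, 11): e=[10,6,32] → X
    (6,5)@(13, 11): e=[6,-6,48] → .
    (3,6)@(7, 13): e=[34,30,-16] → .
    (4,6)@(9, 13): e=[30,18,0] → X  [on edge]
    (5,7)@(11, 15): e=[42,6,0] → X  [on edge]
    (6,8)@(13, 17): e=[54,-6,0] → .  [on edge]
  covered (8 px):
    . . . . . . . .
    . . . . . . . .
    . . . . . . . .
    . . . . . . . .
    . . X X . . . .
    . . . X X X . .
    . . . . X X . .
    . . . . . X . .
    . . . . . . . .
T3:
  2·area = 100  (B↔C swapped to make it positive)
  edge (14, 4)→(12, 18): d=(-2,14) right/bottom  bias=-1
  edge (12, 18)→(6, 10): d=(-6,-8) top-left  bias=+0
  edge (6, 10)→(14, 4): d=(8,-6) top-left  bias=+0
    (6,2)@(13, 5): e=[12,86,2] → X
    (7,2)@(15, 5): e=[-16,102,14] → .
    (5,3)@(11, 7): e=[36,58,6] → X
    (7,3)@(15, 7): e=[-20,90,30] → .
    (4,4)@(9, 9): e=[60,30,10] → X
    (7,4)@(15, 9): e=[-24,78,46] → .
    (3,5)@(7, 11): e=[84,2,14] → X
    (6,5)@(13, 11): e=[0,50,50] → .  [on edge]
    (3,6)@(7, 13): e=[80,-10,30] → .
    (4,6)@(9, 13): e=[52,6,42] → X
    (6,6)@(13, 13): e=[-4,38,66] → .
    (4,7)@(9, 15): e=[48,-6,58] → .
  covered (12 px):
    . . . . . . . .
    . . . . . . . .
    . . . . . . X .
    . . . . . X X .
    . . . . X X X .
    . . . X X X . .
    . . . . X X . .
    . . . . . X . .
    . . . . . . . .

Result: [[6,2],[5,3],[6,3],[4,4],[5,4],[6,4],[3,5],[4,5],[5,5],[4,6],[5,6],[5,7]]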